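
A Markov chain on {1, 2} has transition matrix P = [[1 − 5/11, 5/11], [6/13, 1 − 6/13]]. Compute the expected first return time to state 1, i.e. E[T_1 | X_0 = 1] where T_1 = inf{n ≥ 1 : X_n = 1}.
E[T_1 | X_0 = 1] = 1/π_1 = 131/66

For an irreducible recurrent Markov chain with stationary distribution π, E[T_i | X_0 = i] = 1/π_i (Kac's formula). Here π_1 = (6/13)/(5/11 + 6/13) = (6/13)/(131/143) = 66/131, so E[T_1 | X_0 = 1] = 1/π_1 = (5/11 + 6/13)/(6/13) = (131/143)/(6/13) = 131/66.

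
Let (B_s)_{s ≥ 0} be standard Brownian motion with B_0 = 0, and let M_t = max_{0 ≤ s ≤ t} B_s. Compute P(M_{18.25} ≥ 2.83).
P(M_{18.25} ≥ 2.83) = 2·P(B_{18.25} ≥ 2.83) = 2(1 − Φ(2.83/√18.25)) ≈ 0.5077

By the reflection principle for Brownian motion, P(M_t ≥ a) = 2 · P(B_t ≥ a) for a ≥ 0. Since B_t ~ N(0, t), P(B_t ≥ 2.83) = 1 − Φ(2.83/√t) = 1 − Φ(2.83/√18.25) = 1 − Φ(0.6625). So
  P(M_{18.25} ≥ 2.83) = 2(1 − Φ(0.6625)) ≈ 0.5077.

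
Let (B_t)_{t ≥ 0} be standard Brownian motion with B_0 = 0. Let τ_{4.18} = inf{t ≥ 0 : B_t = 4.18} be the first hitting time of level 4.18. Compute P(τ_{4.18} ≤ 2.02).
P(τ_{4.18} ≤ 2.02) = 2(1 − Φ(4.18/√2.02)) = 2(1 − Φ(2.9410)) ≈ 0.0033

By the reflection principle for standard BM, P(τ_b ≤ t) = 2 · P(B_t ≥ b). Since B_t ~ N(0, t), P(B_t ≥ 4.18) = 1 − Φ(4.18/√t) = 1 − Φ(4.18/√2.02) = 1 − Φ(2.9410) ≈ 0.00164. Doubling: P(τ_{4.18} ≤ 2.02) ≈ 2 · 0.00164 = 0.00328 ≈ 0.0033.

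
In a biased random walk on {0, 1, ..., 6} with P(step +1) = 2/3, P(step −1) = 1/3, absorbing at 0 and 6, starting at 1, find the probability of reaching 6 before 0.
P(hit 6 before 0) = (1 − (1/2)^1) / (1 − (1/2)^6) = 32/63

Let u_k denote P(reach 6 before 0 | start at k). Boundary: u_0 = 0, u_6 = 1. Recurrence: u_k = 2/3·u_{k+1} + 1/3·u_{k-1} for 1 ≤ k ≤ 5. Try u_k = A + B·r^k with r = q/p = (1/3)/(2/3) = 1/2. Substitution satisfies the recurrence; boundary conditions give:
  u_k = (1 − r^k) / (1 − r^N) = (1 − (1/2)^1) / (1 − (1/2)^6) = 32/63.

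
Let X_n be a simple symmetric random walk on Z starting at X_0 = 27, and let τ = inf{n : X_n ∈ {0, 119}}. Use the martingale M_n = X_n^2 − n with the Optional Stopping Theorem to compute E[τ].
E[τ] = 2484

M_n = X_n^2 − n is a martingale (since E[X_{n+1}^2 | F_n] = X_n^2 + 1). By OST (τ has finite mean in a bounded region), E[M_τ] = E[M_0] = X_0^2 − 0 = 27^2 = 729. Also E[M_τ] = E[X_τ^2] − E[τ]. The walk exits at 0 or 119, with P(hit 119 first) = 27/119, so E[X_τ^2] = 119^2 · 27/119 + 0 = 3213. Thus E[τ] = E[X_τ^2] − E[M_τ] = 3213 − 729 = 2484 = 27(119 − 27) = 2484.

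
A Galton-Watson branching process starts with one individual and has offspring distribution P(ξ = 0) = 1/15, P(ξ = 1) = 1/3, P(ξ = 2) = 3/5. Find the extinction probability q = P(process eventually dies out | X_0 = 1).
q = 1/9

The pgf is f(s) = 1/15 + 1/3·s + 3/5·s². The extinction probability q is the smallest fixed point of f in [0, 1]. Setting s = f(s):
  3/5·s² + (1/3 − 1)·s + 1/15 = 0
  3/5·s² − (1/15 + 3/5)·s + 1/15 = 0
which factors as (s − 1)·(3/5·s − 1/15) = 0, giving roots s = 1 and s = (1/15)/(3/5) = 1/9.
Mean offspring μ = 1/3 + 2·3/5 = 23/15 > 1 (supercritical), so q < 1. The extinction probability is the smaller root: q = (1/15)/(3/5) = 1/9.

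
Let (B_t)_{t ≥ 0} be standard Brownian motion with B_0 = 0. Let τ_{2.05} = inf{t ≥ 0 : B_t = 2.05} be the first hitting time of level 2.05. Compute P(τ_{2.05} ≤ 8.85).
P(τ_{2.05} ≤ 8.85) = 2(1 − Φ(2.05/√8.85)) = 2(1 − Φ(0.6891)) ≈ 0.4908

By the reflection principle for standard BM, P(τ_b ≤ t) = 2 · P(B_t ≥ b). Since B_t ~ N(0, t), P(B_t ≥ 2.05) = 1 − Φ(2.05/√t) = 1 − Φ(2.05/√8.85) = 1 − Φ(0.6891) ≈ 0.24538. Doubling: P(τ_{2.05} ≤ 8.85) ≈ 2 · 0.24538 = 0.49076 ≈ 0.4908.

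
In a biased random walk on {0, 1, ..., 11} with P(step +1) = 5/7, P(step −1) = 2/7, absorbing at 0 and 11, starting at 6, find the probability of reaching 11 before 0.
P(hit 11 before 0) = (1 − (2/5)^6) / (1 − (2/5)^11) = 16209375/16275359

Let u_k denote P(reach 11 before 0 | start at k). Boundary: u_0 = 0, u_11 = 1. Recurrence: u_k = 5/7·u_{k+1} + 2/7·u_{k-1} for 1 ≤ k ≤ 10. Try u_k = A + B·r^k with r = q/p = (2/7)/(5/7) = 2/5. Substitution satisfies the recurrence; boundary conditions give:
  u_k = (1 − r^k) / (1 − r^N) = (1 − (2/5)^6) / (1 − (2/5)^11) = 16209375/16275359.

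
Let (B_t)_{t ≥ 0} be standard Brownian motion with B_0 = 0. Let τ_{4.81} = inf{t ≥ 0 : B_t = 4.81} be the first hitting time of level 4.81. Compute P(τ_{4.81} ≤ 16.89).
P(τ_{4.81} ≤ 16.89) = 2(1 − Φ(4.81/√16.89)) = 2(1 − Φ(1.1704)) ≈ 0.2418

By the reflection principle for standard BM, P(τ_b ≤ t) = 2 · P(B_t ≥ b). Since B_t ~ N(0, t), P(B_t ≥ 4.81) = 1 − Φ(4.81/√t) = 1 − Φ(4.81/√16.89) = 1 − Φ(1.1704) ≈ 0.12092. Doubling: P(τ_{4.81} ≤ 16.89) ≈ 2 · 0.12092 = 0.24184 ≈ 0.2418.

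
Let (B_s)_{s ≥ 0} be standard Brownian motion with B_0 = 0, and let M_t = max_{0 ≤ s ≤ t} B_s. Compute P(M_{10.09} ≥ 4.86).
P(M_{10.09} ≥ 4.86) = 2·P(B_{10.09} ≥ 4.86) = 2(1 − Φ(4.86/√10.09)) ≈ 0.1260

By the reflection principle for Brownian motion, P(M_t ≥ a) = 2 · P(B_t ≥ a) for a ≥ 0. Since B_t ~ N(0, t), P(B_t ≥ 4.86) = 1 − Φ(4.86/√t) = 1 − Φ(4.86/√10.09) = 1 − Φ(1.5300). So
  P(M_{10.09} ≥ 4.86) = 2(1 − Φ(1.5300)) ≈ 0.1260.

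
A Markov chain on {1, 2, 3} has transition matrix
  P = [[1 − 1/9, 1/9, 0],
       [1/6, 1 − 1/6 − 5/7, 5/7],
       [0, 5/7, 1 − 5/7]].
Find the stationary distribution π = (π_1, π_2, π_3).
π = (3/7, 2/7, 2/7)

This is a birth-death chain on three states, which satisfies detailed balance: π_1 · P_{12} = π_2 · P_{21} and π_2 · P_{23} = π_3 · P_{32}.
From π_1 · 1/9 = π_2 · 1/6: π_2/π_1 = (1/9)/(1/6) = 2/3.
From π_2 · 5/7 = π_3 · 5/7: π_3/π_2 = (5/7)/(5/7) = 1.
Take π_1 proportional to 1; then unnormalized π = (1, 2/3, 2/3). Normalize by dividing by the sum 7/3:
  π = (3/7, 2/7, 2/7).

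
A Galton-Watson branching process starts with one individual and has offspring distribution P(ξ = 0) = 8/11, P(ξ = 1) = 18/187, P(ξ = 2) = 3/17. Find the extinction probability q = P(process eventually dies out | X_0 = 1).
q = 1

Mean offspring μ = 0·8/11 + 1·18/187 + 2·3/17 = 84/187 ≤ 1. For μ ≤ 1 with offspring not concentrated at 1, the Galton-Watson process goes extinct almost surely, so q = 1.
(Algebraic check: The pgf is f(s) = 8/11 + 18/187·s + 3/17·s². The extinction probability q is the smallest fixed point of f in [0, 1]. Setting s = f(s):
  3/17·s² + (18/187 − 1)·s + 8/11 = 0
  3/17·s² − (8/11 + 3/17)·s + 8/11 = 0
which factors as (s − 1)·(3/17·s − 8/11) = 0, giving roots s = 1 and s = (8/11)/(3/17) = 136/33. Since 136/33 ≥ 1, the smallest root in [0, 1] is s = 1.)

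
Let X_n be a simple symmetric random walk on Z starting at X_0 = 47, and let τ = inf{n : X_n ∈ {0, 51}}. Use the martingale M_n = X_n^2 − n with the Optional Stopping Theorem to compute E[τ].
E[τ] = 188

M_n = X_n^2 − n is a martingale (since E[X_{n+1}^2 | F_n] = X_n^2 + 1). By OST (τ has finite mean in a bounded region), E[M_τ] = E[M_0] = X_0^2 − 0 = 47^2 = 2209. Also E[M_τ] = E[X_τ^2] − E[τ]. The walk exits at 0 or 51, with P(hit 51 first) = 47/51, so E[X_τ^2] = 51^2 · 47/51 + 0 = 2397. Thus E[τ] = E[X_τ^2] − E[M_τ] = 2397 − 2209 = 188 = 47(51 − 47) = 188.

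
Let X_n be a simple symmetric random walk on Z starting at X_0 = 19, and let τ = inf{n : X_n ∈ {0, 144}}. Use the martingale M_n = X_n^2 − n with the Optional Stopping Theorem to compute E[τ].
E[τ] = 2375

M_n = X_n^2 − n is a martingale (since E[X_{n+1}^2 | F_n] = X_n^2 + 1). By OST (τ has finite mean in a bounded region), E[M_τ] = E[M_0] = X_0^2 − 0 = 19^2 = 361. Also E[M_τ] = E[X_τ^2] − E[τ]. The walk exits at 0 or 144, with P(hit 144 first) = 19/144, so E[X_τ^2] = 144^2 · 19/144 + 0 = 2736. Thus E[τ] = E[X_τ^2] − E[M_τ] = 2736 − 361 = 2375 = 19(144 − 19) = 2375.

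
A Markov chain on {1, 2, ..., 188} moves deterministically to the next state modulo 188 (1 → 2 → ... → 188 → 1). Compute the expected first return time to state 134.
E[T_134 | X_0 = 134] = 188

The chain cycles deterministically, so starting at state 134 it returns in exactly 188 steps. Equivalently, the stationary distribution is uniform π_j = 1/188 for every state j, so by Kac's formula E[T_134] = 1/π_134 = 188.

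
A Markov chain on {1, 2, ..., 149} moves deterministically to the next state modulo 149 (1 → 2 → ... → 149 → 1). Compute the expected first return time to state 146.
E[T_146 | X_0 = 146] = 149

The chain cycles deterministically, so starting at state 146 it returns in exactly 149 steps. Equivalently, the stationary distribution is uniform π_j = 1/149 for every state j, so by Kac's formula E[T_146] = 1/π_146 = 149.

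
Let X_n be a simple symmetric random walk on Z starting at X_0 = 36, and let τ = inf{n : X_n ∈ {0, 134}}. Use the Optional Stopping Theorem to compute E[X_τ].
E[X_τ] = 36

X_n is a martingale and τ is a bounded-mean stopping time (indeed τ is finite a.s. with bounded expectation since the walk is in a bounded region). By the OST, E[X_τ] = E[X_0] = 36. Equivalently: E[X_τ] = 134 · P(hit 134 first) + 0 · P(hit 0 first) = 134 · (36/134) = 36.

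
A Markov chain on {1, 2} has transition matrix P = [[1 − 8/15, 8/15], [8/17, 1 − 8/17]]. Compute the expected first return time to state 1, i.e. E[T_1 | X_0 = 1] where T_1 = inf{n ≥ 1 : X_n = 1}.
E[T_1 | X_0 = 1] = 1/π_1 = 32/15

For an irreducible recurrent Markov chain with stationary distribution π, E[T_i | X_0 = i] = 1/π_i (Kac's formula). Here π_1 = (8/17)/(8/15 + 8/17) = (8/17)/(256/255) = 15/32, so E[T_1 | X_0 = 1] = 1/π_1 = (8/15 + 8/17)/(8/17) = (256/255)/(8/17) = 32/15.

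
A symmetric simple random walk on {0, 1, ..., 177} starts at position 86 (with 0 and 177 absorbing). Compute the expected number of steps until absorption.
E[τ | X_0 = 86] = 7826

Let v_k = E[τ | X_0 = k]. Boundary: v_0 = v_177 = 0. Recurrence: v_k = 1 + (v_{k-1} + v_{k+1})/2 for 1 ≤ k ≤ 176. The particular solution to v_k − (v_{k-1} + v_{k+1})/2 = 1 is v_k = −k^2. Adding homogeneous solution A + B k and matching boundaries gives v_k = k (177 − k). Substituting k = 86: v_86 = 86 · 91 = 7826.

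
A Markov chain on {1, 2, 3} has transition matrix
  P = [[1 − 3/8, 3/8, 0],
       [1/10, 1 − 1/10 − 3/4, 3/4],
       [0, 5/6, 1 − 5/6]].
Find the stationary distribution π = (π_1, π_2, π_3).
π = (8/65, 6/13, 27/65)

This is a birth-death chain on three states, which satisfies detailed balance: π_1 · P_{12} = π_2 · P_{21} and π_2 · P_{23} = π_3 · P_{32}.
From π_1 · 3/8 = π_2 · 1/10: π_2/π_1 = (3/8)/(1/10) = 15/4.
From π_2 · 3/4 = π_3 · 5/6: π_3/π_2 = (3/4)/(5/6) = 9/10.
Take π_1 proportional to 1; then unnormalized π = (1, 15/4, 27/8). Normalize by dividing by the sum 65/8:
  π = (8/65, 6/13, 27/65).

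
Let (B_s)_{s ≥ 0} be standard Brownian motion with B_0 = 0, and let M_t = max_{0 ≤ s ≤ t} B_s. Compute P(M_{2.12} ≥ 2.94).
P(M_{2.12} ≥ 2.94) = 2·P(B_{2.12} ≥ 2.94) = 2(1 − Φ(2.94/√2.12)) ≈ 0.0435

By the reflection principle for Brownian motion, P(M_t ≥ a) = 2 · P(B_t ≥ a) for a ≥ 0. Since B_t ~ N(0, t), P(B_t ≥ 2.94) = 1 − Φ(2.94/√t) = 1 − Φ(2.94/√2.12) = 1 − Φ(2.0192). So
  P(M_{2.12} ≥ 2.94) = 2(1 − Φ(2.0192)) ≈ 0.0435.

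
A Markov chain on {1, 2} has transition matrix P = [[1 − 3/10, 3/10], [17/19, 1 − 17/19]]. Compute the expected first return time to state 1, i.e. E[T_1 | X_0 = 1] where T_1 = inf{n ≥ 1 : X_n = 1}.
E[T_1 | X_0 = 1] = 1/π_1 = 227/170

For an irreducible recurrent Markov chain with stationary distribution π, E[T_i | X_0 = i] = 1/π_i (Kac's formula). Here π_1 = (17/19)/(3/10 + 17/19) = (17/19)/(227/190) = 170/227, so E[T_1 | X_0 = 1] = 1/π_1 = (3/10 + 17/19)/(17/19) = (227/190)/(17/19) = 227/170.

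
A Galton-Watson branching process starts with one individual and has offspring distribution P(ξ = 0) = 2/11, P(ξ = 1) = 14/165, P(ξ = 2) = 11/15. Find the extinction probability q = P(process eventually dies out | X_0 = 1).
q = 30/121

The pgf is f(s) = 2/11 + 14/165·s + 11/15·s². The extinction probability q is the smallest fixed point of f in [0, 1]. Setting s = f(s):
  11/15·s² + (14/165 − 1)·s + 2/11 = 0
  11/15·s² − (2/11 + 11/15)·s + 2/11 = 0
which factors as (s − 1)·(11/15·s − 2/11) = 0, giving roots s = 1 and s = (2/11)/(11/15) = 30/121.
Mean offspring μ = 14/165 + 2·11/15 = 256/165 > 1 (supercritical), so q < 1. The extinction probability is the smaller root: q = (2/11)/(11/15) = 30/121.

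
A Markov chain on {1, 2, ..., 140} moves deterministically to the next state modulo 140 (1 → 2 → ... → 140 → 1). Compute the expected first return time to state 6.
E[T_6 | X_0 = 6] = 140

The chain cycles deterministically, so starting at state 6 it returns in exactly 140 steps. Equivalently, the stationary distribution is uniform π_j = 1/140 for every state j, so by Kac's formula E[T_6] = 1/π_6 = 140.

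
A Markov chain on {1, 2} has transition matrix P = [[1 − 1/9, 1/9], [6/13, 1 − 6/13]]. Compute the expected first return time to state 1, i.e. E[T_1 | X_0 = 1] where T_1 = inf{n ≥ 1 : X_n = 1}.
E[T_1 | X_0 = 1] = 1/π_1 = 67/54

For an irreducible recurrent Markov chain with stationary distribution π, E[T_i | X_0 = i] = 1/π_i (Kac's formula). Here π_1 = (6/13)/(1/9 + 6/13) = (6/13)/(67/117) = 54/67, so E[T_1 | X_0 = 1] = 1/π_1 = (1/9 + 6/13)/(6/13) = (67/117)/(6/13) = 67/54.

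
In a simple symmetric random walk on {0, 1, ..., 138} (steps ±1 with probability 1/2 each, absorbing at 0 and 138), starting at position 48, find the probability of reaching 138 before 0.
P(hit 138 before 0) = 48/138 = 8/23

Let u_k = P(hit 138 before 0 | start at k). Then u_0 = 0, u_138 = 1, and u_k = u_{k-1}/2 + u_{k+1}/2 for 1 ≤ k ≤ 137. This harmonic recurrence is solved by u_k = k/138, giving u_48 = 48/138 = 8/23.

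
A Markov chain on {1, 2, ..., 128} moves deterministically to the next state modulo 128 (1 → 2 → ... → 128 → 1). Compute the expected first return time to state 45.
E[T_45 | X_0 = 45] = 128

The chain cycles deterministically, so starting at state 45 it returns in exactly 128 steps. Equivalently, the stationary distribution is uniform π_j = 1/128 for every state j, so by Kac's formula E[T_45] = 1/π_45 = 128.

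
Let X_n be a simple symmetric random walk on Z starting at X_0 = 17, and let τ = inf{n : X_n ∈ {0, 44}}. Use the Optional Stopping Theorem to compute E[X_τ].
E[X_τ] = 17

X_n is a martingale and τ is a bounded-mean stopping time (indeed τ is finite a.s. with bounded expectation since the walk is in a bounded region). By the OST, E[X_τ] = E[X_0] = 17. Equivalently: E[X_τ] = 44 · P(hit 44 first) + 0 · P(hit 0 first) = 44 · (17/44) = 17.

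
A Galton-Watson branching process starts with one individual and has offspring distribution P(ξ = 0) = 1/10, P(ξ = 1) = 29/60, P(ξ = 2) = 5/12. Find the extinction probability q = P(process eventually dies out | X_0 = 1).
q = 6/25

The pgf is f(s) = 1/10 + 29/60·s + 5/12·s². The extinction probability q is the smallest fixed point of f in [0, 1]. Setting s = f(s):
  5/12·s² + (29/60 − 1)·s + 1/10 = 0
  5/12·s² − (1/10 + 5/12)·s + 1/10 = 0
which factors as (s − 1)·(5/12·s − 1/10) = 0, giving roots s = 1 and s = (1/10)/(5/12) = 6/25.
Mean offspring μ = 29/60 + 2·5/12 = 79/60 > 1 (supercritical), so q < 1. The extinction probability is the smaller root: q = (1/10)/(5/12) = 6/25.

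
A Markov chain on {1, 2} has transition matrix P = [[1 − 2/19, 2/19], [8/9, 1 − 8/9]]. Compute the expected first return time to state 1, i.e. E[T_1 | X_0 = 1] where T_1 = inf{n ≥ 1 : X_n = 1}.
E[T_1 | X_0 = 1] = 1/π_1 = 85/76

For an irreducible recurrent Markov chain with stationary distribution π, E[T_i | X_0 = i] = 1/π_i (Kac's formula). Here π_1 = (8/9)/(2/19 + 8/9) = (8/9)/(170/171) = 76/85, so E[T_1 | X_0 = 1] = 1/π_1 = (2/19 + 8/9)/(8/9) = (170/171)/(8/9) = 85/76.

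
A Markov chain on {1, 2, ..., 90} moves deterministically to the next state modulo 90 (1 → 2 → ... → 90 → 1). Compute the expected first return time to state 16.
E[T_16 | X_0 = 16] = 90

The chain cycles deterministically, so starting at state 16 it returns in exactly 90 steps. Equivalently, the stationary distribution is uniform π_j = 1/90 for every state j, so by Kac's formula E[T_16] = 1/π_16 = 90.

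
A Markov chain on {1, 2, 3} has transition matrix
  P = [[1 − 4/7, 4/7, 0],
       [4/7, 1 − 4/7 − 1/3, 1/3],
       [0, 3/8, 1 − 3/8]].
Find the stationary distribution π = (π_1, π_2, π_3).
π = (9/26, 9/26, 4/13)

This is a birth-death chain on three states, which satisfies detailed balance: π_1 · P_{12} = π_2 · P_{21} and π_2 · P_{23} = π_3 · P_{32}.
From π_1 · 4/7 = π_2 · 4/7: π_2/π_1 = (4/7)/(4/7) = 1.
From π_2 · 1/3 = π_3 · 3/8: π_3/π_2 = (1/3)/(3/8) = 8/9.
Take π_1 proportional to 1; then unnormalized π = (1, 1, 8/9). Normalize by dividing by the sum 26/9:
  π = (9/26, 9/26, 4/13).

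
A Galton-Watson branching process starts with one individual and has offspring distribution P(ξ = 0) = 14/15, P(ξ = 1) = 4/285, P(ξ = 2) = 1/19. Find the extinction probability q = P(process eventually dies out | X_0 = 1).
q = 1

Mean offspring μ = 0·14/15 + 1·4/285 + 2·1/19 = 34/285 ≤ 1. For μ ≤ 1 with offspring not concentrated at 1, the Galton-Watson process goes extinct almost surely, so q = 1.
(Algebraic check: The pgf is f(s) = 14/15 + 4/285·s + 1/19·s². The extinction probability q is the smallest fixed point of f in [0, 1]. Setting s = f(s):
  1/19·s² + (4/285 − 1)·s + 14/15 = 0
  1/19·s² − (14/15 + 1/19)·s + 14/15 = 0
which factors as (s − 1)·(1/19·s − 14/15) = 0, giving roots s = 1 and s = (14/15)/(1/19) = 266/15. Since 266/15 ≥ 1, the smallest root in [0, 1] is s = 1.)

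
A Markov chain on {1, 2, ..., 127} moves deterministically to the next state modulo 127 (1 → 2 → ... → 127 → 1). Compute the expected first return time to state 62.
E[T_62 | X_0 = 62] = 127

The chain cycles deterministically, so starting at state 62 it returns in exactly 127 steps. Equivalently, the stationary distribution is uniform π_j = 1/127 for every state j, so by Kac's formula E[T_62] = 1/π_62 = 127.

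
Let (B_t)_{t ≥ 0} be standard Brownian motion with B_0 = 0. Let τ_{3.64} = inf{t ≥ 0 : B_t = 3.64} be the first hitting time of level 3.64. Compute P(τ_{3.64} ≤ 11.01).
P(τ_{3.64} ≤ 11.01) = 2(1 − Φ(3.64/√11.01)) = 2(1 − Φ(1.0970)) ≈ 0.2726

By the reflection principle for standard BM, P(τ_b ≤ t) = 2 · P(B_t ≥ b). Since B_t ~ N(0, t), P(B_t ≥ 3.64) = 1 − Φ(3.64/√t) = 1 − Φ(3.64/√11.01) = 1 − Φ(1.0970) ≈ 0.13632. Doubling: P(τ_{3.64} ≤ 11.01) ≈ 2 · 0.13632 = 0.27264 ≈ 0.2726.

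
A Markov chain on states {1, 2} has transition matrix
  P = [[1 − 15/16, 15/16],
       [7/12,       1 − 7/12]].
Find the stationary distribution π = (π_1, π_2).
π_1 = 28/73, π_2 = 45/73

Solve πP = π with π_1 + π_2 = 1. From πP = π: π_1 · (1 − 15/16) + π_2 · 7/12 = π_1 ⇒ π_2 · 7/12 = π_1 · 15/16 ⇒ π_2/π_1 = (15/16)/(7/12) = 45/28. Together with π_1 + π_2 = 1:
  π_1 = (7/12)/(15/16 + 7/12) = (7/12)/(73/48) = 28/73,
  π_2 = (15/16)/(15/16 + 7/12) = (15/16)/(73/48) = 45/73.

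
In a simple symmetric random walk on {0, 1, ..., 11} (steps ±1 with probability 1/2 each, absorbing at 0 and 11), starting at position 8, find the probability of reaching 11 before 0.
P(hit 11 before 0) = 8/11

Let u_k = P(hit 11 before 0 | start at k). Then u_0 = 0, u_11 = 1, and u_k = u_{k-1}/2 + u_{k+1}/2 for 1 ≤ k ≤ 10. This harmonic recurrence is solved by u_k = k/11, giving u_8 = 8/11.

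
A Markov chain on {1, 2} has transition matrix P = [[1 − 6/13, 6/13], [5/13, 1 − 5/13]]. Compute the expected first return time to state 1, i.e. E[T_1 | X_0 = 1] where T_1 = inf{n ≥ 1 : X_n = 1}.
E[T_1 | X_0 = 1] = 1/π_1 = 11/5

For an irreducible recurrent Markov chain with stationary distribution π, E[T_i | X_0 = i] = 1/π_i (Kac's formula). Here π_1 = (5/13)/(6/13 + 5/13) = (5/13)/(11/13) = 5/11, so E[T_1 | X_0 = 1] = 1/π_1 = (6/13 + 5/13)/(5/13) = (11/13)/(5/13) = 11/5.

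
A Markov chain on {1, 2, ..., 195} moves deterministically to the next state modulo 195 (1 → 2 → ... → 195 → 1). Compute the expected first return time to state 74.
E[T_74 | X_0 = 74] = 195

The chain cycles deterministically, so starting at state 74 it returns in exactly 195 steps. Equivalently, the stationary distribution is uniform π_j = 1/195 for every state j, so by Kac's formula E[T_74] = 1/π_74 = 195.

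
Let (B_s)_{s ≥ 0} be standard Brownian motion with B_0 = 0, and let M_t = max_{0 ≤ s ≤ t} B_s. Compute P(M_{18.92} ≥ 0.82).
P(M_{18.92} ≥ 0.82) = 2·P(B_{18.92} ≥ 0.82) = 2(1 − Φ(0.82/√18.92)) ≈ 0.8505

By the reflection principle for Brownian motion, P(M_t ≥ a) = 2 · P(B_t ≥ a) for a ≥ 0. Since B_t ~ N(0, t), P(B_t ≥ 0.82) = 1 − Φ(0.82/√t) = 1 − Φ(0.82/√18.92) = 1 − Φ(0.1885). So
  P(M_{18.92} ≥ 0.82) = 2(1 − Φ(0.1885)) ≈ 0.8505.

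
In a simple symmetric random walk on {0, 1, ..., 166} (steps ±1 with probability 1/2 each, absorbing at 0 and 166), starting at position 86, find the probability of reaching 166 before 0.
P(hit 166 before 0) = 86/166 = 43/83

Let u_k = P(hit 166 before 0 | start at k). Then u_0 = 0, u_166 = 1, and u_k = u_{k-1}/2 + u_{k+1}/2 for 1 ≤ k ≤ 165. This harmonic recurrence is solved by u_k = k/166, giving u_86 = 86/166 = 43/83.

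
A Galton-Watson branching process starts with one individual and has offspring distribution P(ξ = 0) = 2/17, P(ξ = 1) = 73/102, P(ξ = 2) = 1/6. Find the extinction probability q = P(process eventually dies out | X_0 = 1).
q = 12/17

The pgf is f(s) = 2/17 + 73/102·s + 1/6·s². The extinction probability q is the smallest fixed point of f in [0, 1]. Setting s = f(s):
  1/6·s² + (73/102 − 1)·s + 2/17 = 0
  1/6·s² − (2/17 + 1/6)·s + 2/17 = 0
which factors as (s − 1)·(1/6·s − 2/17) = 0, giving roots s = 1 and s = (2/17)/(1/6) = 12/17.
Mean offspring μ = 73/102 + 2·1/6 = 107/102 > 1 (supercritical), so q < 1. The extinction probability is the smaller root: q = (2/17)/(1/6) = 12/17.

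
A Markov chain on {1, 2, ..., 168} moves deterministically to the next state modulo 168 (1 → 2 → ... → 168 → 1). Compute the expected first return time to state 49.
E[T_49 | X_0 = 49] = 168

The chain cycles deterministically, so starting at state 49 it returns in exactly 168 steps. Equivalently, the stationary distribution is uniform π_j = 1/168 for every state j, so by Kac's formula E[T_49] = 1/π_49 = 168.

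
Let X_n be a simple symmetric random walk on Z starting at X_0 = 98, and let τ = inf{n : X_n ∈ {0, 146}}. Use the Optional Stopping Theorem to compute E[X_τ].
E[X_τ] = 98

X_n is a martingale and τ is a bounded-mean stopping time (indeed τ is finite a.s. with bounded expectation since the walk is in a bounded region). By the OST, E[X_τ] = E[X_0] = 98. Equivalently: E[X_τ] = 146 · P(hit 146 first) + 0 · P(hit 0 first) = 146 · (98/146) = 98.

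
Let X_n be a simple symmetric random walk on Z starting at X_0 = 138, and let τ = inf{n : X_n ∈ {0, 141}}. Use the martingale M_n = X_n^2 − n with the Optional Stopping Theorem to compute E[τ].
E[τ] = 414

M_n = X_n^2 − n is a martingale (since E[X_{n+1}^2 | F_n] = X_n^2 + 1). By OST (τ has finite mean in a bounded region), E[M_τ] = E[M_0] = X_0^2 − 0 = 138^2 = 19044. Also E[M_τ] = E[X_τ^2] − E[τ]. The walk exits at 0 or 141, with P(hit 141 first) = 138/141, so E[X_τ^2] = 141^2 · 138/141 + 0 = 19458. Thus E[τ] = E[X_τ^2] − E[M_τ] = 19458 − 19044 = 414 = 138(141 − 138) = 414.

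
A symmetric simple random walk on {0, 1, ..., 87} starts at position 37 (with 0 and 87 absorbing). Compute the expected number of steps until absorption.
E[τ | X_0 = 37] = 1850

Let v_k = E[τ | X_0 = k]. Boundary: v_0 = v_87 = 0. Recurrence: v_k = 1 + (v_{k-1} + v_{k+1})/2 for 1 ≤ k ≤ 86. The particular solution to v_k − (v_{k-1} + v_{k+1})/2 = 1 is v_k = −k^2. Adding homogeneous solution A + B k and matching boundaries gives v_k = k (87 − k). Substituting k = 37: v_37 = 37 · 50 = 1850.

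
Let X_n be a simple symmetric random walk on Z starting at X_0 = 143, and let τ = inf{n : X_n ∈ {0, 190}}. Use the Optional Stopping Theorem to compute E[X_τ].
E[X_τ] = 143

X_n is a martingale and τ is a bounded-mean stopping time (indeed τ is finite a.s. with bounded expectation since the walk is in a bounded region). By the OST, E[X_τ] = E[X_0] = 143. Equivalently: E[X_τ] = 190 · P(hit 190 first) + 0 · P(hit 0 first) = 190 · (143/190) = 143.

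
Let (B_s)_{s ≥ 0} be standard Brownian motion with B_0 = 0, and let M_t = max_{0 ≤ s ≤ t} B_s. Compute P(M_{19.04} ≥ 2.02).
P(M_{19.04} ≥ 2.02) = 2·P(B_{19.04} ≥ 2.02) = 2(1 − Φ(2.02/√19.04)) ≈ 0.6434

By the reflection principle for Brownian motion, P(M_t ≥ a) = 2 · P(B_t ≥ a) for a ≥ 0. Since B_t ~ N(0, t), P(B_t ≥ 2.02) = 1 − Φ(2.02/√t) = 1 − Φ(2.02/√19.04) = 1 − Φ(0.4629). So
  P(M_{19.04} ≥ 2.02) = 2(1 − Φ(0.4629)) ≈ 0.6434.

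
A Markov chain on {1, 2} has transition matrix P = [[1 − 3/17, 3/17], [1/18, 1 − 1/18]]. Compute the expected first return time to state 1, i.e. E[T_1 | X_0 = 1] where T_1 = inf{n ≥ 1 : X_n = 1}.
E[T_1 | X_0 = 1] = 1/π_1 = 71/17

For an irreducible recurrent Markov chain with stationary distribution π, E[T_i | X_0 = i] = 1/π_i (Kac's formula). Here π_1 = (1/18)/(3/17 + 1/18) = (1/18)/(71/306) = 17/71, so E[T_1 | X_0 = 1] = 1/π_1 = (3/17 + 1/18)/(1/18) = (71/306)/(1/18) = 71/17.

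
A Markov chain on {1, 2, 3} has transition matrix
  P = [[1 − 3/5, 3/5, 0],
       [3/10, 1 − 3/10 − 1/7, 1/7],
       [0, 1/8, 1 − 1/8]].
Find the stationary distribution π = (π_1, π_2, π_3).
π = (7/37, 14/37, 16/37)

This is a birth-death chain on three states, which satisfies detailed balance: π_1 · P_{12} = π_2 · P_{21} and π_2 · P_{23} = π_3 · P_{32}.
From π_1 · 3/5 = π_2 · 3/10: π_2/π_1 = (3/5)/(3/10) = 2.
From π_2 · 1/7 = π_3 · 1/8: π_3/π_2 = (1/7)/(1/8) = 8/7.
Take π_1 proportional to 1; then unnormalized π = (1, 2, 16/7). Normalize by dividing by the sum 37/7:
  π = (7/37, 14/37, 16/37).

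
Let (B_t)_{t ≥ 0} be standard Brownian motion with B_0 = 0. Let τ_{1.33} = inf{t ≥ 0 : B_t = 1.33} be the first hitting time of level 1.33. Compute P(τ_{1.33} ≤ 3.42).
P(τ_{1.33} ≤ 3.42) = 2(1 − Φ(1.33/√3.42)) = 2(1 − Φ(0.7192)) ≈ 0.4720

By the reflection principle for standard BM, P(τ_b ≤ t) = 2 · P(B_t ≥ b). Since B_t ~ N(0, t), P(B_t ≥ 1.33) = 1 − Φ(1.33/√t) = 1 − Φ(1.33/√3.42) = 1 − Φ(0.7192) ≈ 0.23601. Doubling: P(τ_{1.33} ≤ 3.42) ≈ 2 · 0.23601 = 0.47202 ≈ 0.4720.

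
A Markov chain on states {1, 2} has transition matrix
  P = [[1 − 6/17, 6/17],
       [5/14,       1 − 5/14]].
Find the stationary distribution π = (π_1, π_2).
π_1 = 85/169, π_2 = 84/169

Solve πP = π with π_1 + π_2 = 1. From πP = π: π_1 · (1 − 6/17) + π_2 · 5/14 = π_1 ⇒ π_2 · 5/14 = π_1 · 6/17 ⇒ π_2/π_1 = (6/17)/(5/14) = 84/85. Together with π_1 + π_2 = 1:
  π_1 = (5/14)/(6/17 + 5/14) = (5/14)/(169/238) = 85/169,
  π_2 = (6/17)/(6/17 + 5/14) = (6/17)/(169/238) = 84/169.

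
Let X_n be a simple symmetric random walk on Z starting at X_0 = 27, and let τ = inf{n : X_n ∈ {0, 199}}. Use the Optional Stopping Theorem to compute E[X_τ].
E[X_τ] = 27

X_n is a martingale and τ is a bounded-mean stopping time (indeed τ is finite a.s. with bounded expectation since the walk is in a bounded region). By the OST, E[X_τ] = E[X_0] = 27. Equivalently: E[X_τ] = 199 · P(hit 199 first) + 0 · P(hit 0 first) = 199 · (27/199) = 27.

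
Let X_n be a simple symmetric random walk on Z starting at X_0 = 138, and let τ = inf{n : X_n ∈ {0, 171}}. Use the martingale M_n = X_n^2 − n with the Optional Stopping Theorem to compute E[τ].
E[τ] = 4554

M_n = X_n^2 − n is a martingale (since E[X_{n+1}^2 | F_n] = X_n^2 + 1). By OST (τ has finite mean in a bounded region), E[M_τ] = E[M_0] = X_0^2 − 0 = 138^2 = 19044. Also E[M_τ] = E[X_τ^2] − E[τ]. The walk exits at 0 or 171, with P(hit 171 first) = 138/171, so E[X_τ^2] = 171^2 · 138/171 + 0 = 23598. Thus E[τ] = E[X_τ^2] − E[M_τ] = 23598 − 19044 = 4554 = 138(171 − 138) = 4554.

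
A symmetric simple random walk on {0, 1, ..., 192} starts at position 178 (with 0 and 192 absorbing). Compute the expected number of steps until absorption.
E[τ | X_0 = 178] = 2492

Let v_k = E[τ | X_0 = k]. Boundary: v_0 = v_192 = 0. Recurrence: v_k = 1 + (v_{k-1} + v_{k+1})/2 for 1 ≤ k ≤ 191. The particular solution to v_k − (v_{k-1} + v_{k+1})/2 = 1 is v_k = −k^2. Adding homogeneous solution A + B k and matching boundaries gives v_k = k (192 − k). Substituting k = 178: v_178 = 178 · 14 = 2492.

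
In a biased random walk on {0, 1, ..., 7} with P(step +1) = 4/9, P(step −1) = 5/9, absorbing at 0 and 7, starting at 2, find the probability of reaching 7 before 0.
P(hit 7 before 0) = (1 − (5/4)^2) / (1 − (5/4)^7) = 9216/61741

Let u_k denote P(reach 7 before 0 | start at k). Boundary: u_0 = 0, u_7 = 1. Recurrence: u_k = 4/9·u_{k+1} + 5/9·u_{k-1} for 1 ≤ k ≤ 6. Try u_k = A + B·r^k with r = q/p = (5/9)/(4/9) = 5/4. Substitution satisfies the recurrence; boundary conditions give:
  u_k = (1 − r^k) / (1 − r^N) = (1 − (5/4)^2) / (1 − (5/4)^7) = 9216/61741.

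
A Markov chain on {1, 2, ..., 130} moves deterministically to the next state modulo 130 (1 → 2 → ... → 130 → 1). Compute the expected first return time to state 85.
E[T_85 | X_0 = 85] = 130

The chain cycles deterministically, so starting at state 85 it returns in exactly 130 steps. Equivalently, the stationary distribution is uniform π_j = 1/130 for every state j, so by Kac's formula E[T_85] = 1/π_85 = 130.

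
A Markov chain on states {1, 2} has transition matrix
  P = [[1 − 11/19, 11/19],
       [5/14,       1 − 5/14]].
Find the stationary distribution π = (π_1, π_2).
π_1 = 95/249, π_2 = 154/249

Solve πP = π with π_1 + π_2 = 1. From πP = π: π_1 · (1 − 11/19) + π_2 · 5/14 = π_1 ⇒ π_2 · 5/14 = π_1 · 11/19 ⇒ π_2/π_1 = (11/19)/(5/14) = 154/95. Together with π_1 + π_2 = 1:
  π_1 = (5/14)/(11/19 + 5/14) = (5/14)/(249/266) = 95/249,
  π_2 = (11/19)/(11/19 + 5/14) = (11/19)/(249/266) = 154/249.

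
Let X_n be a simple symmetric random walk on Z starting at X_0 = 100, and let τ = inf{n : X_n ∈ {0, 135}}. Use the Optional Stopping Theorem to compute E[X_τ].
E[X_τ] = 100

X_n is a martingale and τ is a bounded-mean stopping time (indeed τ is finite a.s. with bounded expectation since the walk is in a bounded region). By the OST, E[X_τ] = E[X_0] = 100. Equivalently: E[X_τ] = 135 · P(hit 135 first) + 0 · P(hit 0 first) = 135 · (100/135) = 100.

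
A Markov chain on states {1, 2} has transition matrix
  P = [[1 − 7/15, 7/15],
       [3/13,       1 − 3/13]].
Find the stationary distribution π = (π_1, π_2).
π_1 = 45/136, π_2 = 91/136

Solve πP = π with π_1 + π_2 = 1. From πP = π: π_1 · (1 − 7/15) + π_2 · 3/13 = π_1 ⇒ π_2 · 3/13 = π_1 · 7/15 ⇒ π_2/π_1 = (7/15)/(3/13) = 91/45. Together with π_1 + π_2 = 1:
  π_1 = (3/13)/(7/15 + 3/13) = (3/13)/(136/195) = 45/136,
  π_2 = (7/15)/(7/15 + 3/13) = (7/15)/(136/195) = 91/136.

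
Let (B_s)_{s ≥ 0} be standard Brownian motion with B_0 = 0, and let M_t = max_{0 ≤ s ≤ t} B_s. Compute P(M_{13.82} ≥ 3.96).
P(M_{13.82} ≥ 3.96) = 2·P(B_{13.82} ≥ 3.96) = 2(1 − Φ(3.96/√13.82)) ≈ 0.2868

By the reflection principle for Brownian motion, P(M_t ≥ a) = 2 · P(B_t ≥ a) for a ≥ 0. Since B_t ~ N(0, t), P(B_t ≥ 3.96) = 1 − Φ(3.96/√t) = 1 − Φ(3.96/√13.82) = 1 − Φ(1.0652). So
  P(M_{13.82} ≥ 3.96) = 2(1 − Φ(1.0652)) ≈ 0.2868.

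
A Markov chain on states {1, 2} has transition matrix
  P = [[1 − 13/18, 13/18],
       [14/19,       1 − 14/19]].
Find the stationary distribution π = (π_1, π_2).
π_1 = 252/499, π_2 = 247/499

Solve πP = π with π_1 + π_2 = 1. From πP = π: π_1 · (1 − 13/18) + π_2 · 14/19 = π_1 ⇒ π_2 · 14/19 = π_1 · 13/18 ⇒ π_2/π_1 = (13/18)/(14/19) = 247/252. Together with π_1 + π_2 = 1:
  π_1 = (14/19)/(13/18 + 14/19) = (14/19)/(499/342) = 252/499,
  π_2 = (13/18)/(13/18 + 14/19) = (13/18)/(499/342) = 247/499.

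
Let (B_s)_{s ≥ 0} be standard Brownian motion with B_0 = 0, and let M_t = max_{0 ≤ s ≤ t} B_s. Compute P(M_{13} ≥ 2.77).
P(M_{13} ≥ 2.77) = 2·P(B_{13} ≥ 2.77) = 2(1 − Φ(2.77/√13)) ≈ 0.4423

By the reflection principle for Brownian motion, P(M_t ≥ a) = 2 · P(B_t ≥ a) for a ≥ 0. Since B_t ~ N(0, t), P(B_t ≥ 2.77) = 1 − Φ(2.77/√t) = 1 − Φ(2.77/√13) = 1 − Φ(0.7683). So
  P(M_{13} ≥ 2.77) = 2(1 − Φ(0.7683)) ≈ 0.4423.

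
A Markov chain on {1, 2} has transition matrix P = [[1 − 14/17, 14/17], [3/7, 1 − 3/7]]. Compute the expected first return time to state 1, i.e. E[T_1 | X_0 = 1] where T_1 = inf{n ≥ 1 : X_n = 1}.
E[T_1 | X_0 = 1] = 1/π_1 = 149/51

For an irreducible recurrent Markov chain with stationary distribution π, E[T_i | X_0 = i] = 1/π_i (Kac's formula). Here π_1 = (3/7)/(14/17 + 3/7) = (3/7)/(149/119) = 51/149, so E[T_1 | X_0 = 1] = 1/π_1 = (14/17 + 3/7)/(3/7) = (149/119)/(3/7) = 149/51.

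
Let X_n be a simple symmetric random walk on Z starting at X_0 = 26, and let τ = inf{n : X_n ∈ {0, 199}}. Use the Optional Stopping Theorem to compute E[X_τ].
E[X_τ] = 26

X_n is a martingale and τ is a bounded-mean stopping time (indeed τ is finite a.s. with bounded expectation since the walk is in a bounded region). By the OST, E[X_τ] = E[X_0] = 26. Equivalently: E[X_τ] = 199 · P(hit 199 first) + 0 · P(hit 0 first) = 199 · (26/199) = 26.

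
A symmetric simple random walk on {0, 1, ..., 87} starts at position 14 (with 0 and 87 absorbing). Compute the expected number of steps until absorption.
E[τ | X_0 = 14] = 1022

Let v_k = E[τ | X_0 = k]. Boundary: v_0 = v_87 = 0. Recurrence: v_k = 1 + (v_{k-1} + v_{k+1})/2 for 1 ≤ k ≤ 86. The particular solution to v_k − (v_{k-1} + v_{k+1})/2 = 1 is v_k = −k^2. Adding homogeneous solution A + B k and matching boundaries gives v_k = k (87 − k). Substituting k = 14: v_14 = 14 · 73 = 1022.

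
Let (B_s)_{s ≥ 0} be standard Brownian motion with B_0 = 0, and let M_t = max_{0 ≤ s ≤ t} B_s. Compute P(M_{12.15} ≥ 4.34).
P(M_{12.15} ≥ 4.34) = 2·P(B_{12.15} ≥ 4.34) = 2(1 − Φ(4.34/√12.15)) ≈ 0.2131

By the reflection principle for Brownian motion, P(M_t ≥ a) = 2 · P(B_t ≥ a) for a ≥ 0. Since B_t ~ N(0, t), P(B_t ≥ 4.34) = 1 − Φ(4.34/√t) = 1 − Φ(4.34/√12.15) = 1 − Φ(1.2451). So
  P(M_{12.15} ≥ 4.34) = 2(1 − Φ(1.2451)) ≈ 0.2131.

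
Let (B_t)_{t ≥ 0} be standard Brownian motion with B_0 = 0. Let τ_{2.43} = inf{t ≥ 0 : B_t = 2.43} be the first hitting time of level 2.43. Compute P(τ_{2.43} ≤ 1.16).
P(τ_{2.43} ≤ 1.16) = 2(1 − Φ(2.43/√1.16)) = 2(1 − Φ(2.2562)) ≈ 0.0241

By the reflection principle for standard BM, P(τ_b ≤ t) = 2 · P(B_t ≥ b). Since B_t ~ N(0, t), P(B_t ≥ 2.43) = 1 − Φ(2.43/√t) = 1 − Φ(2.43/√1.16) = 1 − Φ(2.2562) ≈ 0.01203. Doubling: P(τ_{2.43} ≤ 1.16) ≈ 2 · 0.01203 = 0.02406 ≈ 0.0241.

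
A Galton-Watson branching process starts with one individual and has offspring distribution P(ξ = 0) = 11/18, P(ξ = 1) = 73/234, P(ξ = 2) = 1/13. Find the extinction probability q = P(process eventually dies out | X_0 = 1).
q = 1

Mean offspring μ = 0·11/18 + 1·73/234 + 2·1/13 = 109/234 ≤ 1. For μ ≤ 1 with offspring not concentrated at 1, the Galton-Watson process goes extinct almost surely, so q = 1.
(Algebraic check: The pgf is f(s) = 11/18 + 73/234·s + 1/13·s². The extinction probability q is the smallest fixed point of f in [0, 1]. Setting s = f(s):
  1/13·s² + (73/234 − 1)·s + 11/18 = 0
  1/13·s² − (11/18 + 1/13)·s + 11/18 = 0
which factors as (s − 1)·(1/13·s − 11/18) = 0, giving roots s = 1 and s = (11/18)/(1/13) = 143/18. Since 143/18 ≥ 1, the smallest root in [0, 1] is s = 1.)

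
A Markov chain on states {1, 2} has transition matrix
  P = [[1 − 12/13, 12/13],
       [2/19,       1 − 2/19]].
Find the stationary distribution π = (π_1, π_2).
π_1 = 13/127, π_2 = 114/127

Solve πP = π with π_1 + π_2 = 1. From πP = π: π_1 · (1 − 12/13) + π_2 · 2/19 = π_1 ⇒ π_2 · 2/19 = π_1 · 12/13 ⇒ π_2/π_1 = (12/13)/(2/19) = 114/13. Together with π_1 + π_2 = 1:
  π_1 = (2/19)/(12/13 + 2/19) = (2/19)/(254/247) = 13/127,
  π_2 = (12/13)/(12/13 + 2/19) = (12/13)/(254/247) = 114/127.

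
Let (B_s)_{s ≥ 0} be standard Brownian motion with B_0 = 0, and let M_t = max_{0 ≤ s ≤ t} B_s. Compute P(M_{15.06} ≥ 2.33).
P(M_{15.06} ≥ 2.33) = 2·P(B_{15.06} ≥ 2.33) = 2(1 − Φ(2.33/√15.06)) ≈ 0.5482

By the reflection principle for Brownian motion, P(M_t ≥ a) = 2 · P(B_t ≥ a) for a ≥ 0. Since B_t ~ N(0, t), P(B_t ≥ 2.33) = 1 − Φ(2.33/√t) = 1 − Φ(2.33/√15.06) = 1 − Φ(0.6004). So
  P(M_{15.06} ≥ 2.33) = 2(1 − Φ(0.6004)) ≈ 0.5482.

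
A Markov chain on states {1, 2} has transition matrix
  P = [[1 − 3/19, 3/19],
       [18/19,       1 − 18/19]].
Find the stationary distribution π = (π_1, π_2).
π_1 = 6/7, π_2 = 1/7

Solve πP = π with π_1 + π_2 = 1. From πP = π: π_1 · (1 − 3/19) + π_2 · 18/19 = π_1 ⇒ π_2 · 18/19 = π_1 · 3/19 ⇒ π_2/π_1 = (3/19)/(18/19) = 1/6. Together with π_1 + π_2 = 1:
  π_1 = (18/19)/(3/19 + 18/19) = (18/19)/(21/19) = 6/7,
  π_2 = (3/19)/(3/19 + 18/19) = (3/19)/(21/19) = 1/7.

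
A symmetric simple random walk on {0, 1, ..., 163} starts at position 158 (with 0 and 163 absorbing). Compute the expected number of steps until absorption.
E[τ | X_0 = 158] = 790

Let v_k = E[τ | X_0 = k]. Boundary: v_0 = v_163 = 0. Recurrence: v_k = 1 + (v_{k-1} + v_{k+1})/2 for 1 ≤ k ≤ 162. The particular solution to v_k − (v_{k-1} + v_{k+1})/2 = 1 is v_k = −k^2. Adding homogeneous solution A + B k and matching boundaries gives v_k = k (163 − k). Substituting k = 158: v_158 = 158 · 5 = 790.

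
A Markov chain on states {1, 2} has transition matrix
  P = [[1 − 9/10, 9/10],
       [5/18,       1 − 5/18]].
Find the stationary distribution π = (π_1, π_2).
π_1 = 25/106, π_2 = 81/106

Solve πP = π with π_1 + π_2 = 1. From πP = π: π_1 · (1 − 9/10) + π_2 · 5/18 = π_1 ⇒ π_2 · 5/18 = π_1 · 9/10 ⇒ π_2/π_1 = (9/10)/(5/18) = 81/25. Together with π_1 + π_2 = 1:
  π_1 = (5/18)/(9/10 + 5/18) = (5/18)/(53/45) = 25/106,
  π_2 = (9/10)/(9/10 + 5/18) = (9/10)/(53/45) = 81/106.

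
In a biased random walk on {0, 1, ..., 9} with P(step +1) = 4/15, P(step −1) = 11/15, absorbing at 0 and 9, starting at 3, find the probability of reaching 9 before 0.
P(hit 9 before 0) = (1 − (11/4)^3) / (1 − (11/4)^9) = 4096/1860841

Let u_k denote P(reach 9 before 0 | start at k). Boundary: u_0 = 0, u_9 = 1. Recurrence: u_k = 4/15·u_{k+1} + 11/15·u_{k-1} for 1 ≤ k ≤ 8. Try u_k = A + B·r^k with r = q/p = (11/15)/(4/15) = 11/4. Substitution satisfies the recurrence; boundary conditions give:
  u_k = (1 − r^k) / (1 − r^N) = (1 − (11/4)^3) / (1 − (11/4)^9) = 4096/1860841.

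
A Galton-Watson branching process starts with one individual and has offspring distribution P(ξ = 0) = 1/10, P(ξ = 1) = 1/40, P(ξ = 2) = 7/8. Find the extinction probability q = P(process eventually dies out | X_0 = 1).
q = 4/35

The pgf is f(s) = 1/10 + 1/40·s + 7/8·s². The extinction probability q is the smallest fixed point of f in [0, 1]. Setting s = f(s):
  7/8·s² + (1/40 − 1)·s + 1/10 = 0
  7/8·s² − (1/10 + 7/8)·s + 1/10 = 0
which factors as (s − 1)·(7/8·s − 1/10) = 0, giving roots s = 1 and s = (1/10)/(7/8) = 4/35.
Mean offspring μ = 1/40 + 2·7/8 = 71/40 > 1 (supercritical), so q < 1. The extinction probability is the smaller root: q = (1/10)/(7/8) = 4/35.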